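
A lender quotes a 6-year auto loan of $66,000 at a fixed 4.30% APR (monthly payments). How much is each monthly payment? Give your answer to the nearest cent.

At 4.30% the monthly rate is 0.0035833, so the payment is 66,000 × 0.0035833 / (1 − 1.0035833^−72) = $1,041.63.

$1,041.63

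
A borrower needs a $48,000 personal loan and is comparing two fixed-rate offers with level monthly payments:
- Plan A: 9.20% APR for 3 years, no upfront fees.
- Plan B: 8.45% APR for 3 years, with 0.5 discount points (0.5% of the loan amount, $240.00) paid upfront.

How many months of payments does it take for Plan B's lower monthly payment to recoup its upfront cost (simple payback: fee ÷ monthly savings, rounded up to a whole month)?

Plan A: at 9.20% the monthly rate is 0.0076667, so the payment is 48,000 × 0.0076667 / (1 − 1.0076667^−36) = $1,530.86.
Plan B: at 8.45% the monthly rate is 0.0070417, so the payment is 48,000 × 0.0070417 / (1 − 1.0070417^−36) = $1,514.13.
Monthly savings = $1,530.86 − $1,514.13 = $16.73.
Break-even = $240.00 / $16.73 = 14.35 → 15 months.

15 months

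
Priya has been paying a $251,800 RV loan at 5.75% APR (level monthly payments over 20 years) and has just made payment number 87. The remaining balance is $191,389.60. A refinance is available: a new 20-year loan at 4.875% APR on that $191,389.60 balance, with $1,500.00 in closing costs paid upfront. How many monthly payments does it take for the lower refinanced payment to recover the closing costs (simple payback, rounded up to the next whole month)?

Current payment = 251,800 × 5.75%/12 / (1 − (1+0.0047917)^−240) = $1,767.85.
Refinanced payment = 191,389.60 × 0.0040625 / (1 − (1+0.0040625)^−240) = $1,249.91.
Monthly savings = $1,767.85 − $1,249.91 = $517.94.
Break-even = $1,500.00 / $517.94 = 2.90 → 3 months.

3 months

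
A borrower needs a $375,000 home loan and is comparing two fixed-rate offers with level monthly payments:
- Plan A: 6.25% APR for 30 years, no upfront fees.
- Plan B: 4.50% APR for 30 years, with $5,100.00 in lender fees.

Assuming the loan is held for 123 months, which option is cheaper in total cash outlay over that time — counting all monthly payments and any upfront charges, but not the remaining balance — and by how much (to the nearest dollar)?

Plan A: monthly rate = 6.25%/12 = 0.0052083; payment = 375,000 × 0.0052083 / (1 − (1+0.0052083)^−360) = $2,308.94.
Plan B: at 4.50% the monthly rate is 0.0037500, so the payment is 375,000 × 0.0037500 / (1 − 1.0037500^−360) = $1,900.07.
Over 123 months: Plan A costs 123 × $2,308.94 = $283,999.62; Plan B costs 123 × $1,900.07 + $5,100.00 = $238,808.61.
Plan B is cheaper by $283,999.62 − $238,808.61 = $45,191.01.

Plan B by $45,191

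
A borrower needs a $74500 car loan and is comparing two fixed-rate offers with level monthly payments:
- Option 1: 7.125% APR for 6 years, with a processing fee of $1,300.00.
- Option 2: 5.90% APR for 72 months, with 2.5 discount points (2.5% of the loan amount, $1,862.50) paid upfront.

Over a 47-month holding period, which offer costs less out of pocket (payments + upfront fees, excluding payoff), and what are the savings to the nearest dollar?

Option 1: at 7.125% the monthly rate is 0.0059375, so the payment is 74,500 × 0.0059375 / (1 − 1.0059375^−72) = $1,274.63.
Option 2: at 5.90% the monthly rate is 0.0049167, so the payment is 74,500 × 0.0049167 / (1 − 1.0049167^−72) = $1,231.17.
Over 47 months: Option 1 costs 47 × $1,274.63 + $1,300.00 = $61,207.61; Option 2 costs 47 × $1,231.17 + $1,862.50 = $59,727.49.
Option 2 is cheaper by $61,207.61 − $59,727.49 = $1,480.12.

Option 2 by $1,480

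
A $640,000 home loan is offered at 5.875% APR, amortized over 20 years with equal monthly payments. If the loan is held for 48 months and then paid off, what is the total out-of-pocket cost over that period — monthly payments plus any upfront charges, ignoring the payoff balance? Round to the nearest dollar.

$217,878

Monthly rate = 5.875%/12 = 0.0048958; payment = 640,000 × 0.0048958 / (1 − (1+0.0048958)^−240) = $4,539.13.
Total outlay = 48 × $4,539.13 = $217,878.24.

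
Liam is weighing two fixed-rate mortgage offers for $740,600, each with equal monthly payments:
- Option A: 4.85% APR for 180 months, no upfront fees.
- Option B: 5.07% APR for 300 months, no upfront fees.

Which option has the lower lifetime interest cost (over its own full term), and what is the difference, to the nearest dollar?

Option A by $264,115

Option A: at 4.85% the monthly rate is 0.0040417, so the payment is 740,600 × 0.0040417 / (1 − 1.0040417^−180) = $5,798.91.
Total interest on Option A = 180 × $5,798.91 − $740,600 = $303,203.80.
Option B: monthly rate = 5.07%/12 = 0.0042250; payment = 740,600 × 0.0042250 / (1 − (1+0.0042250)^−300) = $4,359.73.
Total interest on Option B = 300 × $4,359.73 − $740,600 = $567,319.00.
Option A is lower by $264,115.20.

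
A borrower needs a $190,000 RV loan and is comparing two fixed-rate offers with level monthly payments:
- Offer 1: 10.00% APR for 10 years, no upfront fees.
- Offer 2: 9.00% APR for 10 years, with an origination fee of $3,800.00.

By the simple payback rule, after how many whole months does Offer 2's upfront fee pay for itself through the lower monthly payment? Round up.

37 months

Offer 1: at 10.00% the monthly rate is 0.0083333, so the payment is 190,000 × 0.0083333 / (1 − 1.0083333^−120) = $2,510.86.
Offer 2: at 9.00% the monthly rate is 0.0075000, so the payment is 190,000 × 0.0075000 / (1 − 1.0075000^−120) = $2,406.84.
Monthly savings = $2,510.86 − $2,406.84 = $104.02.
Break-even = $3,800.00 / $104.02 = 36.53 → 37 months.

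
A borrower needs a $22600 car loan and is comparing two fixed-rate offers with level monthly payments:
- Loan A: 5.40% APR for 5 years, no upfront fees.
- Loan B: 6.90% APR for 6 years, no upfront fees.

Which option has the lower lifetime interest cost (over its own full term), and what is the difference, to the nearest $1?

Loan A: at 5.40% the monthly rate is 0.0045000, so the payment is 22,600 × 0.0045000 / (1 − 1.0045000^−60) = $430.64.
Total interest on Loan A = 60 × $430.64 − $22,600 = $3,238.40.
Loan B: at 6.90% the monthly rate is 0.0057500, so the payment is 22,600 × 0.0057500 / (1 − 1.0057500^−72) = $384.22.
Total interest on Loan B = 72 × $384.22 − $22,600 = $5,063.84.
Loan A is lower by $1,825.44.

Loan A by $1,825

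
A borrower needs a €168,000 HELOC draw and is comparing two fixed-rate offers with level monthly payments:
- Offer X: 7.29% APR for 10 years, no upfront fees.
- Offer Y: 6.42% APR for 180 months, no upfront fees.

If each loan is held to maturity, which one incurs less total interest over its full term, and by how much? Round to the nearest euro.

Offer X by €24,996

Offer X: at 7.29% the monthly rate is 0.0060750, so the payment is 168,000 × 0.0060750 / (1 − 1.0060750^−120) = €1,975.82.
Total interest on Offer X = 120 × €1,975.82 − €168,000 = €69,098.40.
Offer Y: at 6.42% the monthly rate is 0.0053500, so the payment is 168,000 × 0.0053500 / (1 − 1.0053500^−180) = €1,456.08.
Total interest on Offer Y = 180 × €1,456.08 − €168,000 = €94,094.40.
Offer X is lower by €24,996.00.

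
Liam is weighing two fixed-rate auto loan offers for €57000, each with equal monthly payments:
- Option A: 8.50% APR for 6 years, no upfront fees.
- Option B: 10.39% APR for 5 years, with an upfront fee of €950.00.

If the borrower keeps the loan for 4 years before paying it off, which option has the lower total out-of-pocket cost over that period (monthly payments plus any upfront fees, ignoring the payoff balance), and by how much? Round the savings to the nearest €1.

Option A by €10,967

Option A: monthly rate = 8.5%/12 = 0.0070833; payment = 57,000 × 0.0070833 / (1 − (1+0.0070833)^−72) = €1,013.37.
Option B: at 10.39% the monthly rate is 0.0086583, so the payment is 57,000 × 0.0086583 / (1 − 1.0086583^−60) = €1,222.05.
Over 48 months: Option A costs 48 × €1,013.37 = €48,641.76; Option B costs 48 × €1,222.05 + €950.00 = €59,608.40.
Option A is cheaper by €59,608.40 − €48,641.76 = €10,966.64.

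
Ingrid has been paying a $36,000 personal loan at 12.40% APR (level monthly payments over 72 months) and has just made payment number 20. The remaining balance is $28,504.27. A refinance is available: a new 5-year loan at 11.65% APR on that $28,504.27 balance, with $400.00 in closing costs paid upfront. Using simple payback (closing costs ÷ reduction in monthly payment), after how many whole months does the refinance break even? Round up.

5 months

Current payment = 36,000 × 12.4%/12 / (1 − (1+0.0103333)^−72) = $711.32.
Refinanced payment = 28,504.27 × 0.0097083 / (1 − (1+0.0097083)^−60) = $629.03.
Monthly savings = $711.32 − $629.03 = $82.29.
Break-even = $400.00 / $82.29 = 4.86 → 5 months.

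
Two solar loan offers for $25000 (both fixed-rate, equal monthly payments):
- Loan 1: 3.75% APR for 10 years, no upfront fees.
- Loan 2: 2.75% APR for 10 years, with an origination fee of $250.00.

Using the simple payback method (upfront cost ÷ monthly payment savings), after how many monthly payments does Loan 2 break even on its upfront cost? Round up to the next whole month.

22 months

Loan 1: at 3.75% the monthly rate is 0.0031250, so the payment is 25,000 × 0.0031250 / (1 − 1.0031250^−120) = $250.15.
Loan 2: monthly rate = 2.75%/12 = 0.0022917; payment = 25,000 × 0.0022917 / (1 − (1+0.0022917)^−120) = $238.53.
Monthly savings = $250.15 − $238.53 = $11.62.
Break-even = $250.00 / $11.62 = 21.51 → 22 months.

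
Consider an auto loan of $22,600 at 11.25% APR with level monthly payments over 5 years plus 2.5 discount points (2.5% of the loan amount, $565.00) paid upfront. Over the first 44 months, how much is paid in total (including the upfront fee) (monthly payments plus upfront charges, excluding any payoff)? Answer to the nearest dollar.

$22,310

At 11.25% the monthly rate is 0.0093750, so the payment is 22,600 × 0.0093750 / (1 − 1.0093750^−60) = $494.20.
Total outlay = 44 × $494.20 + $565.00 = $22,309.80.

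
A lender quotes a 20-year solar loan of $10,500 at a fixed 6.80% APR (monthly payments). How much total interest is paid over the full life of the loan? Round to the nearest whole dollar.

Monthly rate = 6.8%/12 = 0.0056667; payment = 10,500 × 0.0056667 / (1 − (1+0.0056667)^−240) = $80.15.
Total paid = 240 × $80.15 = $19,236.00; interest = $19,236.00 − $10,500 = $8,736.00.

$8,736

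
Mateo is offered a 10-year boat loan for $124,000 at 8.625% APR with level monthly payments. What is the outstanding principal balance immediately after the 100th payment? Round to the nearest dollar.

With monthly rate i = 8.625%/12 = 0.0071875, the balance after k of n payments is P · [(1+i)^n − (1+i)^k] / [(1+i)^n − 1].
(1+0.0071875)^120 = 2.36177903 and (1+0.0071875)^100 = 2.04659882, so the balance is 124,000 × (2.36177903 − 2.04659882) / (2.36177903 − 1) = $28,699.48.

$28,699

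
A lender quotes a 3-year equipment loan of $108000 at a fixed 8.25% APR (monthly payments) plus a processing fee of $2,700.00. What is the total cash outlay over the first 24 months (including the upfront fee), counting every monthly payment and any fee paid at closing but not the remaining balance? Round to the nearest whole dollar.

$84,223

Monthly rate = 8.25%/12 = 0.0068750; payment = 108,000 × 0.0068750 / (1 − (1+0.0068750)^−36) = $3,396.80.
Total outlay = 24 × $3,396.80 + $2,700.00 = $84,223.20.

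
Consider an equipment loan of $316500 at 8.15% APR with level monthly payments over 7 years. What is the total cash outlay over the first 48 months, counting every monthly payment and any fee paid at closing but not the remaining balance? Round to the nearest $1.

$237,923

At 8.15% the monthly rate is 0.0067917, so the payment is 316,500 × 0.0067917 / (1 − 1.0067917^−84) = $4,956.72.
Total outlay = 48 × $4,956.72 = $237,922.56.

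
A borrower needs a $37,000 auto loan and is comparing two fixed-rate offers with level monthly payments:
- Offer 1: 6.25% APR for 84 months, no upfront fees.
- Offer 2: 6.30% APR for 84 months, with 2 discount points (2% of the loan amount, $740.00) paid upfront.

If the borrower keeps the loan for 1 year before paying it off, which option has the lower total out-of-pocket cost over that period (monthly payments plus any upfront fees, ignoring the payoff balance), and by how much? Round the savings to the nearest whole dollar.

Offer 1: monthly rate = 6.25%/12 = 0.0052083; payment = 37,000 × 0.0052083 / (1 − (1+0.0052083)^−84) = $544.96.
Offer 2: monthly rate = 6.3%/12 = 0.0052500; payment = 37,000 × 0.0052500 / (1 − (1+0.0052500)^−84) = $545.85.
Over 12 months: Offer 1 costs 12 × $544.96 = $6,539.52; Offer 2 costs 12 × $545.85 + $740.00 = $7,290.20.
Offer 1 is cheaper by $7,290.20 − $6,539.52 = $750.68.

Offer 1 by $751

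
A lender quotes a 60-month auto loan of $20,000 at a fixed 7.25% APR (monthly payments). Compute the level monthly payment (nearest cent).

At 7.25% the monthly rate is 0.0060417, so the payment is 20,000 × 0.0060417 / (1 − 1.0060417^−60) = $398.39.

$398.39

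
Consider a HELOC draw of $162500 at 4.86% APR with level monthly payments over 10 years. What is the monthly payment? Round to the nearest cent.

$1,712.47

At 4.86% the monthly rate is 0.0040500, so the payment is 162,500 × 0.0040500 / (1 − 1.0040500^−120) = $1,712.47.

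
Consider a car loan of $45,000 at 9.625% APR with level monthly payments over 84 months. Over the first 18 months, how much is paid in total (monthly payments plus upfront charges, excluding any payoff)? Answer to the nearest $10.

$13,290

Monthly rate = 9.625%/12 = 0.0080208; payment = 45,000 × 0.0080208 / (1 − (1+0.0080208)^−84) = $738.36.
Total outlay = 18 × $738.36 = $13,290.48.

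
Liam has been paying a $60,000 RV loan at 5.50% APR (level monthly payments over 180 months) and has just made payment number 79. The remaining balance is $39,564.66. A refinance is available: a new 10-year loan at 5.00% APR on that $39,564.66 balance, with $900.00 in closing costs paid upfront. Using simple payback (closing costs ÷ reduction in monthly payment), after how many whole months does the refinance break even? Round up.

13 months

Current payment = 60,000 × 5.5%/12 / (1 − (1+0.0045833)^−180) = $490.25.
Refinanced payment = 39,564.66 × 0.0041667 / (1 − (1+0.0041667)^−120) = $419.64.
Monthly savings = $490.25 − $419.64 = $70.61.
Break-even = $900.00 / $70.61 = 12.75 → 13 months.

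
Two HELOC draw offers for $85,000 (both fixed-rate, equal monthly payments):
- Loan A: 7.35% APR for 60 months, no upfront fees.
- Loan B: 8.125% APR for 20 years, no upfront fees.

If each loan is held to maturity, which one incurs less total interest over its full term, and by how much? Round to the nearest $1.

Loan A by $70,394

Loan A: at 7.35% the monthly rate is 0.0061250, so the payment is 85,000 × 0.0061250 / (1 − 1.0061250^−60) = $1,697.17.
Total interest on Loan A = 60 × $1,697.17 − $85,000 = $16,830.20.
Loan B: monthly rate = 8.125%/12 = 0.0067708; payment = 85,000 × 0.0067708 / (1 − (1+0.0067708)^−240) = $717.60.
Total interest on Loan B = 240 × $717.60 − $85,000 = $87,224.00.
Loan A is lower by $70,393.80.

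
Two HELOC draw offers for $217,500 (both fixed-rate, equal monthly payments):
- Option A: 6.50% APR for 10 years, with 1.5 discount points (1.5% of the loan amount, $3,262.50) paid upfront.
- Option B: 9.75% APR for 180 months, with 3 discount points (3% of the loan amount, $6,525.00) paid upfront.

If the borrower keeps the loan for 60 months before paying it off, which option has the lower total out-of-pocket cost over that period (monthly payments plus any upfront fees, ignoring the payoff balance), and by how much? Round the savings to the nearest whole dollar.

Option A: monthly rate = 6.5%/12 = 0.0054167; payment = 217,500 × 0.0054167 / (1 − (1+0.0054167)^−120) = $2,469.67.
Option B: monthly rate = 9.75%/12 = 0.0081250; payment = 217,500 × 0.0081250 / (1 − (1+0.0081250)^−180) = $2,304.11.
Over 60 months: Option A costs 60 × $2,469.67 + $3,262.50 = $151,442.70; Option B costs 60 × $2,304.11 + $6,525.00 = $144,771.60.
Option B is cheaper by $151,442.70 − $144,771.60 = $6,671.10.

Option B by $6,671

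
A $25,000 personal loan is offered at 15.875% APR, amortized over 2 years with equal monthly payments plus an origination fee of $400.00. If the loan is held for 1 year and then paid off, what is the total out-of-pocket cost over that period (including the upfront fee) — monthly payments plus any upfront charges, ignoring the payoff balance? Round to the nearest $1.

$15,071

Monthly rate = 15.875%/12 = 0.0132292; payment = 25,000 × 0.0132292 / (1 − (1+0.0132292)^−24) = $1,222.59.
Total outlay = 12 × $1,222.59 + $400.00 = $15,071.08.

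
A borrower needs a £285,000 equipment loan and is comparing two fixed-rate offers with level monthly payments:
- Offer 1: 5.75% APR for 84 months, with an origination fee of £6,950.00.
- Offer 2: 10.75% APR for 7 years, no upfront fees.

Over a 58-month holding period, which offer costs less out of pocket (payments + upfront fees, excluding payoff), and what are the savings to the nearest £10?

Offer 1 by £34,410

Offer 1: at 5.75% the monthly rate is 0.0047917, so the payment is 285,000 × 0.0047917 / (1 − 1.0047917^−84) = £4,129.37.
Offer 2: at 10.75% the monthly rate is 0.0089583, so the payment is 285,000 × 0.0089583 / (1 − 1.0089583^−84) = £4,842.51.
Over 58 months: Offer 1 costs 58 × £4,129.37 + £6,950.00 = £246,453.46; Offer 2 costs 58 × £4,842.51 = £280,865.58.
Offer 1 is cheaper by £280,865.58 − £246,453.46 = £34,412.12.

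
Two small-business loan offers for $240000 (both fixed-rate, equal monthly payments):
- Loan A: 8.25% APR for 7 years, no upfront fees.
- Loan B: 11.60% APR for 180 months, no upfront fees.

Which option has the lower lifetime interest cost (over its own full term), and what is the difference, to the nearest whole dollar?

Loan A by $190,673

Loan A: at 8.25% the monthly rate is 0.0068750, so the payment is 240,000 × 0.0068750 / (1 − 1.0068750^−84) = $3,770.65.
Total interest on Loan A = 84 × $3,770.65 − $240,000 = $76,734.60.
Loan B: monthly rate = 11.6%/12 = 0.0096667; payment = 240,000 × 0.0096667 / (1 − (1+0.0096667)^−180) = $2,818.93.
Total interest on Loan B = 180 × $2,818.93 − $240,000 = $267,407.40.
Loan A is lower by $190,672.80.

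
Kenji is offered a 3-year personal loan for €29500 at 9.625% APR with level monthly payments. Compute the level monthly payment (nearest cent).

At 9.625% the monthly rate is 0.0080208, so the payment is 29,500 × 0.0080208 / (1 − 1.0080208^−36) = €946.70.

€946.70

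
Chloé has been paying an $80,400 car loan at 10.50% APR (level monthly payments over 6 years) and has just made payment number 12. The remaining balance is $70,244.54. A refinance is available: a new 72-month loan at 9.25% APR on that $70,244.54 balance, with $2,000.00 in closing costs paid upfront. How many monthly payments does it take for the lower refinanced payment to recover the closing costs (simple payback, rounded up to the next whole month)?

9 months

Current payment = 80,400 × 10.5%/12 / (1 − (1+0.0087500)^−72) = $1,509.83.
Refinanced payment = 70,244.54 × 0.0077083 / (1 − (1+0.0077083)^−72) = $1,274.93.
Monthly savings = $1,509.83 − $1,274.93 = $234.90.
Break-even = $2,000.00 / $234.90 = 8.51 → 9 months.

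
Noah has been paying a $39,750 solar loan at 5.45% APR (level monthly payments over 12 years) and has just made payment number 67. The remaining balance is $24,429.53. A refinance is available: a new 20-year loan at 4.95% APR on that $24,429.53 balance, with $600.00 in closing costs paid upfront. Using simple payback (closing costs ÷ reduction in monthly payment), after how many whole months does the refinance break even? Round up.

3 months

Current payment = 39,750 × 5.45%/12 / (1 − (1+0.0045417)^−144) = $376.68.
Refinanced payment = 24,429.53 × 0.0041250 / (1 − (1+0.0041250)^−240) = $160.55.
Monthly savings = $376.68 − $160.55 = $216.13.
Break-even = $600.00 / $216.13 = 2.78 → 3 months.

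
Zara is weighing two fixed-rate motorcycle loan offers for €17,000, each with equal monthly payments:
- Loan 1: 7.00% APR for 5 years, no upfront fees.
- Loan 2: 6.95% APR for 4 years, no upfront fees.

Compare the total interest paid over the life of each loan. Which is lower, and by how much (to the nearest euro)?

Loan 2 by €676

Loan 1: at 7.00% the monthly rate is 0.0058333, so the payment is 17,000 × 0.0058333 / (1 − 1.0058333^−60) = €336.62.
Total interest on Loan 1 = 60 × €336.62 − €17,000 = €3,197.20.
Loan 2: monthly rate = 6.95%/12 = 0.0057917; payment = 17,000 × 0.0057917 / (1 − (1+0.0057917)^−48) = €406.69.
Total interest on Loan 2 = 48 × €406.69 − €17,000 = €2,521.12.
Loan 2 is lower by €676.08.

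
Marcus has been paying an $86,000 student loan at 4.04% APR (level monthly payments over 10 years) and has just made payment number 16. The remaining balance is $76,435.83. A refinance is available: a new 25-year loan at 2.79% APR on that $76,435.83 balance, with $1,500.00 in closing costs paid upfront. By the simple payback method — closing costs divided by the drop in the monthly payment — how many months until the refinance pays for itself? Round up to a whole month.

Current payment = 86,000 × 4.04%/12 / (1 − (1+0.0033667)^−120) = $872.34.
Refinanced payment = 76,435.83 × 0.0023250 / (1 − (1+0.0023250)^−300) = $354.17.
Monthly savings = $872.34 − $354.17 = $518.17.
Break-even = $1,500.00 / $518.17 = 2.89 → 3 months.

3 months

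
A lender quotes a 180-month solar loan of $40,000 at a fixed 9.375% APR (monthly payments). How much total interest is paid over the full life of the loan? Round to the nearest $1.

Monthly rate = 9.375%/12 = 0.0078125; payment = 40,000 × 0.0078125 / (1 − (1+0.0078125)^−180) = $414.68.
Total paid = 180 × $414.68 = $74,642.40; interest = $74,642.40 − $40,000 = $34,642.40.

$34,642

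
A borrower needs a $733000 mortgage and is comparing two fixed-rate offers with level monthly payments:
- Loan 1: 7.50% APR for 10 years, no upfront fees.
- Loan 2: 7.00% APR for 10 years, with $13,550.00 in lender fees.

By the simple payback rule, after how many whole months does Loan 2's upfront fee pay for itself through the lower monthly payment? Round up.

Loan 1: monthly rate = 7.5%/12 = 0.0062500; payment = 733,000 × 0.0062500 / (1 − (1+0.0062500)^−120) = $8,700.84.
Loan 2: monthly rate = 7%/12 = 0.0058333; payment = 733,000 × 0.0058333 / (1 − (1+0.0058333)^−120) = $8,510.75.
Monthly savings = $8,700.84 − $8,510.75 = $190.09.
Break-even = $13,550.00 / $190.09 = 71.28 → 72 months.

72 months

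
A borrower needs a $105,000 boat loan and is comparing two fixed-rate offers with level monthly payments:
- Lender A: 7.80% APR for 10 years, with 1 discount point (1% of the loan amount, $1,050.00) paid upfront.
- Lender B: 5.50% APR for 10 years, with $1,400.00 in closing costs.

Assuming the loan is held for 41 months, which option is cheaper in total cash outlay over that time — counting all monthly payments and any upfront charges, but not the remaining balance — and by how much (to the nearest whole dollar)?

Lender B by $4,707

Lender A: monthly rate = 7.8%/12 = 0.0065000; payment = 105,000 × 0.0065000 / (1 − (1+0.0065000)^−120) = $1,262.87.
Lender B: at 5.50% the monthly rate is 0.0045833, so the payment is 105,000 × 0.0045833 / (1 − 1.0045833^−120) = $1,139.53.
Over 41 months: Lender A costs 41 × $1,262.87 + $1,050.00 = $52,827.67; Lender B costs 41 × $1,139.53 + $1,400.00 = $48,120.73.
Lender B is cheaper by $52,827.67 − $48,120.73 = $4,706.94.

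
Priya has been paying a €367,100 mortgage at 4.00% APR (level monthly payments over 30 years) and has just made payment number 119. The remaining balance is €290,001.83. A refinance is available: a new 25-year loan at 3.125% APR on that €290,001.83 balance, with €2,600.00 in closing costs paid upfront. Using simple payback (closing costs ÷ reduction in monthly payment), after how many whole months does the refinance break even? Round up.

Current payment = 367,100 × 4%/12 / (1 − (1+0.0033333)^−360) = €1,752.59.
Refinanced payment = 290,001.83 × 0.0026042 / (1 − (1+0.0026042)^−300) = €1,394.15.
Monthly savings = €1,752.59 − €1,394.15 = €358.44.
Break-even = €2,600.00 / €358.44 = 7.25 → 8 months.

8 months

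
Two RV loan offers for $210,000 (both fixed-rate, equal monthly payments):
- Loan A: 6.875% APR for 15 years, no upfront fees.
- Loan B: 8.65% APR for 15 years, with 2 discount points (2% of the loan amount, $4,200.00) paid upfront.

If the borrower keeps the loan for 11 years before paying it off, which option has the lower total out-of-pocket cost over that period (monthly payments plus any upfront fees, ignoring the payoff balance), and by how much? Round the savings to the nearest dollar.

Loan A by $32,391

Loan A: at 6.875% the monthly rate is 0.0057292, so the payment is 210,000 × 0.0057292 / (1 − 1.0057292^−180) = $1,872.89.
Loan B: at 8.65% the monthly rate is 0.0072083, so the payment is 210,000 × 0.0072083 / (1 − 1.0072083^−180) = $2,086.46.
Over 132 months: Loan A costs 132 × $1,872.89 = $247,221.48; Loan B costs 132 × $2,086.46 + $4,200.00 = $279,612.72.
Loan A is cheaper by $279,612.72 − $247,221.48 = $32,391.24.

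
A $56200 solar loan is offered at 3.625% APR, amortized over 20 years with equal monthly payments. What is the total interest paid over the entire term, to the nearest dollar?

$22,894

Monthly rate = 3.625%/12 = 0.0030208; payment = 56,200 × 0.0030208 / (1 − (1+0.0030208)^−240) = $329.56.
Total paid = 240 × $329.56 = $79,094.40; interest = $79,094.40 − $56,200 = $22,894.40.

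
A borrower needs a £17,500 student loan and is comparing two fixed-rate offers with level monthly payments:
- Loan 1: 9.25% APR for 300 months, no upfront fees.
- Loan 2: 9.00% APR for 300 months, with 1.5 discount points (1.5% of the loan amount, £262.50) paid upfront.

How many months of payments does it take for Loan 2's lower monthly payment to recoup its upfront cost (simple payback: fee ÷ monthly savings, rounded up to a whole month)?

88 months

Loan 1: monthly rate = 9.25%/12 = 0.0077083; payment = 17,500 × 0.0077083 / (1 − (1+0.0077083)^−300) = £149.87.
Loan 2: monthly rate = 9%/12 = 0.0075000; payment = 17,500 × 0.0075000 / (1 − (1+0.0075000)^−300) = £146.86.
Monthly savings = £149.87 − £146.86 = £3.01.
Break-even = £262.50 / £3.01 = 87.21 → 88 months.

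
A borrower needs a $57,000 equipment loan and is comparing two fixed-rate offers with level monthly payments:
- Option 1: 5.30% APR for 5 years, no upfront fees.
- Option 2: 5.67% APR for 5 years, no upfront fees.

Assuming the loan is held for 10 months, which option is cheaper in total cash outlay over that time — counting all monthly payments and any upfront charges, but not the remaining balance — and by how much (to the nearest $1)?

Option 1 by $97

Option 1: at 5.30% the monthly rate is 0.0044167, so the payment is 57,000 × 0.0044167 / (1 − 1.0044167^−60) = $1,083.51.
Option 2: at 5.67% the monthly rate is 0.0047250, so the payment is 57,000 × 0.0047250 / (1 − 1.0047250^−60) = $1,093.24.
Over 10 months: Option 1 costs 10 × $1,083.51 = $10,835.10; Option 2 costs 10 × $1,093.24 = $10,932.40.
Option 1 is cheaper by $10,932.40 − $10,835.10 = $97.30.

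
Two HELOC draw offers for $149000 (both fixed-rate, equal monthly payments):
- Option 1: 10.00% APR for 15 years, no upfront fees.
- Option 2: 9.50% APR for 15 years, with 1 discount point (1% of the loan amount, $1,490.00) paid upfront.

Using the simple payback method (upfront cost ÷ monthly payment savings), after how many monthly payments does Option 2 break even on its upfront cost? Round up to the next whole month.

Option 1: monthly rate = 10%/12 = 0.0083333; payment = 149,000 × 0.0083333 / (1 − (1+0.0083333)^−180) = $1,601.16.
Option 2: monthly rate = 9.5%/12 = 0.0079167; payment = 149,000 × 0.0079167 / (1 − (1+0.0079167)^−180) = $1,555.89.
Monthly savings = $1,601.16 − $1,555.89 = $45.27.
Break-even = $1,490.00 / $45.27 = 32.91 → 33 months.

33 months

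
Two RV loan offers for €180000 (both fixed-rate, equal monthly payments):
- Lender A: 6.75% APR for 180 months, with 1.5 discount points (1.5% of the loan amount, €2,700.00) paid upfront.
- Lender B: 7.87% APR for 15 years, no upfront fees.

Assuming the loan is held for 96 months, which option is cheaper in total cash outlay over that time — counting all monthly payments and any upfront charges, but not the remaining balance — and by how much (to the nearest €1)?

Lender A: monthly rate = 6.75%/12 = 0.0056250; payment = 180,000 × 0.0056250 / (1 − (1+0.0056250)^−180) = €1,592.84.
Lender B: at 7.87% the monthly rate is 0.0065583, so the payment is 180,000 × 0.0065583 / (1 − 1.0065583^−180) = €1,706.69.
Over 96 months: Lender A costs 96 × €1,592.84 + €2,700.00 = €155,612.64; Lender B costs 96 × €1,706.69 = €163,842.24.
Lender A is cheaper by €163,842.24 − €155,612.64 = €8,229.60.

Lender A by €8,230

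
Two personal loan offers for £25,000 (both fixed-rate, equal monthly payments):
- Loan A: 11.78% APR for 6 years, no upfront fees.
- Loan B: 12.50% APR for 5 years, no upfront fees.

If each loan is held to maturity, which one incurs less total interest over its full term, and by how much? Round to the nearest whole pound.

Loan A: at 11.78% the monthly rate is 0.0098167, so the payment is 25,000 × 0.0098167 / (1 − 1.0098167^−72) = £485.90.
Total interest on Loan A = 72 × £485.90 − £25,000 = £9,984.80.
Loan B: at 12.50% the monthly rate is 0.0104167, so the payment is 25,000 × 0.0104167 / (1 − 1.0104167^−60) = £562.45.
Total interest on Loan B = 60 × £562.45 − £25,000 = £8,747.00.
Loan B is lower by £1,237.80.

Loan B by £1,238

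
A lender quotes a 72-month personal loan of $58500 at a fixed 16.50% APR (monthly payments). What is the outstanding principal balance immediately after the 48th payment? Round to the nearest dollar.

With monthly rate i = 16.5%/12 = 0.0137500, the balance after k of n payments is P · [(1+i)^n − (1+i)^k] / [(1+i)^n − 1].
(1+0.0137500)^72 = 2.67314453 and (1+0.0137500)^48 = 1.92611240, so the balance is 58,500 × (2.67314453 − 1.92611240) / (2.67314453 − 1) = $26,119.31.

$26,119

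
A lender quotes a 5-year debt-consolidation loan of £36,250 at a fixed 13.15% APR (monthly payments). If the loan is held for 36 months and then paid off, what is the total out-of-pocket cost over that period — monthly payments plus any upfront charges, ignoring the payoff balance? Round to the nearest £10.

At 13.15% the monthly rate is 0.0109583, so the payment is 36,250 × 0.0109583 / (1 − 1.0109583^−60) = £827.59.
Total outlay = 36 × £827.59 = £29,793.24.

£29,790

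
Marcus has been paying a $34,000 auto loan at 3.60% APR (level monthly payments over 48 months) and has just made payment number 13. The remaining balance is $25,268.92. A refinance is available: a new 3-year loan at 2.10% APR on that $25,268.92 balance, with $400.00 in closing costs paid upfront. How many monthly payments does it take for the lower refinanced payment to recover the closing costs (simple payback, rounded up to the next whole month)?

11 months

Current payment = 34,000 × 3.6%/12 / (1 − (1+0.0030000)^−48) = $761.62.
Refinanced payment = 25,268.92 × 0.0017500 / (1 − (1+0.0017500)^−36) = $724.87.
Monthly savings = $761.62 − $724.87 = $36.75.
Break-even = $400.00 / $36.75 = 10.88 → 11 months.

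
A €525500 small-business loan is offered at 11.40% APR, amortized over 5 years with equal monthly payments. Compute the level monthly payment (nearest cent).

Monthly rate = 11.4%/12 = 0.0095000; payment = 525,500 × 0.0095000 / (1 − (1+0.0095000)^−60) = €11,530.75.

€11,530.75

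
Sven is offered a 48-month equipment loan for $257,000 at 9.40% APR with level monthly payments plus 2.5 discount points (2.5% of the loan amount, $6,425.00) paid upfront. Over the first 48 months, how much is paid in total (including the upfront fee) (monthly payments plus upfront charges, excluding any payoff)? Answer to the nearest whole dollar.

At 9.40% the monthly rate is 0.0078333, so the payment is 257,000 × 0.0078333 / (1 − 1.0078333^−48) = $6,444.38.
Total outlay = 48 × $6,444.38 + $6,425.00 = $315,755.24.

$315,755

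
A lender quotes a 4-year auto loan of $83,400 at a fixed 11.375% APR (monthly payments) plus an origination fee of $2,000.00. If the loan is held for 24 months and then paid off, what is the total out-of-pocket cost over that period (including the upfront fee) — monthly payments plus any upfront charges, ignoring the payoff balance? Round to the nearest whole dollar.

$54,098

Monthly rate = 11.375%/12 = 0.0094792; payment = 83,400 × 0.0094792 / (1 − (1+0.0094792)^−48) = $2,170.74.
Total outlay = 24 × $2,170.74 + $2,000.00 = $54,097.76.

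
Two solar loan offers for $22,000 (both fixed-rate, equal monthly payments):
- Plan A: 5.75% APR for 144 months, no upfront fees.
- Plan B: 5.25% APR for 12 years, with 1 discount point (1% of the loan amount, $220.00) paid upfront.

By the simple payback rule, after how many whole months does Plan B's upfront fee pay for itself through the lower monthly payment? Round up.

Plan A: monthly rate = 5.75%/12 = 0.0047917; payment = 22,000 × 0.0047917 / (1 − (1+0.0047917)^−144) = $211.85.
Plan B: monthly rate = 5.25%/12 = 0.0043750; payment = 22,000 × 0.0043750 / (1 − (1+0.0043750)^−144) = $206.25.
Monthly savings = $211.85 − $206.25 = $5.60.
Break-even = $220.00 / $5.60 = 39.29 → 40 months.

40 months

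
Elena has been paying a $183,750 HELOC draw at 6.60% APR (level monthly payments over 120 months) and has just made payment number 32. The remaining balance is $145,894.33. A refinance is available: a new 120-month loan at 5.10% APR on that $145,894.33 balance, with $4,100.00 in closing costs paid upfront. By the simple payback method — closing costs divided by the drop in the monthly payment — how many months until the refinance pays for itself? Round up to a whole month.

8 months

Current payment = 183,750 × 6.6%/12 / (1 − (1+0.0055000)^−120) = $2,095.81.
Refinanced payment = 145,894.33 × 0.0042500 / (1 − (1+0.0042500)^−120) = $1,554.58.
Monthly savings = $2,095.81 − $1,554.58 = $541.23.
Break-even = $4,100.00 / $541.23 = 7.58 → 8 months.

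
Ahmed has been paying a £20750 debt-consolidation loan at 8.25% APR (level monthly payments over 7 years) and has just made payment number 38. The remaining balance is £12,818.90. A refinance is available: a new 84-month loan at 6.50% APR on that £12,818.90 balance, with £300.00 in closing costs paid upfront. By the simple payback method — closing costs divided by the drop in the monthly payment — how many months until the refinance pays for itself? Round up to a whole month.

3 months

Current payment = 20,750 × 8.25%/12 / (1 − (1+0.0068750)^−84) = £326.00.
Refinanced payment = 12,818.90 × 0.0054167 / (1 − (1+0.0054167)^−84) = £190.35.
Monthly savings = £326.00 − £190.35 = £135.65.
Break-even = £300.00 / £135.65 = 2.21 → 3 months.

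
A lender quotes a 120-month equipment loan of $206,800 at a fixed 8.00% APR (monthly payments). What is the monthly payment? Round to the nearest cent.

$2,509.05

Monthly rate = 8%/12 = 0.0066667; payment = 206,800 × 0.0066667 / (1 − (1+0.0066667)^−120) = $2,509.05.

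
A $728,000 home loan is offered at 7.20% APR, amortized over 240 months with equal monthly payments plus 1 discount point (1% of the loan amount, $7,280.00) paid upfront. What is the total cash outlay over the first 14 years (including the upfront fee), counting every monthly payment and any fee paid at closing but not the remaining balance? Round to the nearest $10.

At 7.20% the monthly rate is 0.0060000, so the payment is 728,000 × 0.0060000 / (1 − 1.0060000^−240) = $5,731.90.
Total outlay = 168 × $5,731.90 + $7,280.00 = $970,239.20.

$970,240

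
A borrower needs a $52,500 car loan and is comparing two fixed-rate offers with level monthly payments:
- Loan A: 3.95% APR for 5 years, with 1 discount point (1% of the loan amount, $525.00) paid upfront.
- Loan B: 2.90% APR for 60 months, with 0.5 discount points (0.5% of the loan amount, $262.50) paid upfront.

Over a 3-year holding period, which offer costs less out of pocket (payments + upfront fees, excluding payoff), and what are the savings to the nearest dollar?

Loan B by $1,150

Loan A: at 3.95% the monthly rate is 0.0032917, so the payment is 52,500 × 0.0032917 / (1 − 1.0032917^−60) = $965.68.
Loan B: at 2.90% the monthly rate is 0.0024167, so the payment is 52,500 × 0.0024167 / (1 − 1.0024167^−60) = $941.03.
Over 36 months: Loan A costs 36 × $965.68 + $525.00 = $35,289.48; Loan B costs 36 × $941.03 + $262.50 = $34,139.58.
Loan B is cheaper by $35,289.48 − $34,139.58 = $1,149.90.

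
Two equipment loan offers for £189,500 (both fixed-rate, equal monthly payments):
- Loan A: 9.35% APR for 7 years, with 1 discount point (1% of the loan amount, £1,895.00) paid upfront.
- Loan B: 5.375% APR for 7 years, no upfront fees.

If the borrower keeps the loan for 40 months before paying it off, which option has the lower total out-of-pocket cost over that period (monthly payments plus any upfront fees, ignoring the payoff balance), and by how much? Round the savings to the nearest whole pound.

Loan B by £16,725

Loan A: at 9.35% the monthly rate is 0.0077917, so the payment is 189,500 × 0.0077917 / (1 − 1.0077917^−84) = £3,082.65.
Loan B: monthly rate = 5.375%/12 = 0.0044792; payment = 189,500 × 0.0044792 / (1 − (1+0.0044792)^−84) = £2,711.89.
Over 40 months: Loan A costs 40 × £3,082.65 + £1,895.00 = £125,201.00; Loan B costs 40 × £2,711.89 = £108,475.60.
Loan B is cheaper by £125,201.00 − £108,475.60 = £16,725.40.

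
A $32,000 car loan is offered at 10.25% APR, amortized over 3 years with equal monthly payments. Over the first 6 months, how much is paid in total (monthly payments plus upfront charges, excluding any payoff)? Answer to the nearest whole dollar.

$6,218

Monthly rate = 10.25%/12 = 0.0085417; payment = 32,000 × 0.0085417 / (1 − (1+0.0085417)^−36) = $1,036.31.
Total outlay = 6 × $1,036.31 = $6,217.86.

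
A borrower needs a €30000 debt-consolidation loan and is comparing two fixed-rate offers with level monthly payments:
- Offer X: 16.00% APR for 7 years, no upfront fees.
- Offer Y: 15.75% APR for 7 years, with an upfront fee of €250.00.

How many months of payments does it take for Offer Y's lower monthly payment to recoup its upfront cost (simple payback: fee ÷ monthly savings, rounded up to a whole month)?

59 months

Offer X: monthly rate = 16%/12 = 0.0133333; payment = 30,000 × 0.0133333 / (1 − (1+0.0133333)^−84) = €595.86.
Offer Y: at 15.75% the monthly rate is 0.0131250, so the payment is 30,000 × 0.0131250 / (1 − 1.0131250^−84) = €591.60.
Monthly savings = €595.86 − €591.60 = €4.26.
Break-even = €250.00 / €4.26 = 58.69 → 59 months.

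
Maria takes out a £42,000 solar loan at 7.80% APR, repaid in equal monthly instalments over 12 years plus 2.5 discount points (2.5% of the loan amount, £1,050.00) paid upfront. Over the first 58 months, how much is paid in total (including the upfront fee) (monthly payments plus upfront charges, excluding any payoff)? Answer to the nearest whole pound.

£27,152

Monthly rate = 7.8%/12 = 0.0065000; payment = 42,000 × 0.0065000 / (1 − (1+0.0065000)^−144) = £450.04.
Total outlay = 58 × £450.04 + £1,050.00 = £27,152.32.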